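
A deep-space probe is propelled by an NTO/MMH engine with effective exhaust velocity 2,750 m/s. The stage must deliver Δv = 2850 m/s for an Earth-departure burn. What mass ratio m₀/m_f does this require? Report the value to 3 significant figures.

mass ratio ≈ 2.82

From the ideal rocket equation, m₀/m_f = exp(Δv / v_e) = exp(2850 / 2750.0) = exp(1.0364) = 2.8189.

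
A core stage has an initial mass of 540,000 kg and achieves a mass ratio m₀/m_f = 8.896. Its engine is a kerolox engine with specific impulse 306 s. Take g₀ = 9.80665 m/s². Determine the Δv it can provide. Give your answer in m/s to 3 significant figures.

Δv ≈ 6560 m/s

v_e = Isp · g₀ = 306 × 9.80665 = 3000.8 m/s.
From the ideal rocket equation, Δv = v_e · ln(8.896) = 3000.8 × 2.1856 ≈ 6558.6 m/s.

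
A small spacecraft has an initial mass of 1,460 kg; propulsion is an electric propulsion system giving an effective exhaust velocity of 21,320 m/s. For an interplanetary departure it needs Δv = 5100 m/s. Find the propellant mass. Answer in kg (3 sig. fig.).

propellant mass ≈ 311 kg

Rocket equation: m₀/m_f = exp(Δv / v_e) = exp(5100 / 21320.0) = exp(0.2392) = 1.2702.
m_f = 1,460 / 1.2702 = 1,149.43 kg, so propellant = m₀ − m_f = 1,460 − 1,149.43 = 310.57 kg.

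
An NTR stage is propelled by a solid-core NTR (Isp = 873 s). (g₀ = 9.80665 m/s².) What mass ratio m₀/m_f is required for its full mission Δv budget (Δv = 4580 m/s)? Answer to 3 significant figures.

v_e = Isp · g₀ = 873 × 9.80665 = 8561.2 m/s.
Using Δv = v_e ln(m₀/m_f): m₀/m_f = exp(Δv / v_e) = exp(4580 / 8561.2) = exp(0.5350) = 1.7074.

mass ratio ≈ 1.71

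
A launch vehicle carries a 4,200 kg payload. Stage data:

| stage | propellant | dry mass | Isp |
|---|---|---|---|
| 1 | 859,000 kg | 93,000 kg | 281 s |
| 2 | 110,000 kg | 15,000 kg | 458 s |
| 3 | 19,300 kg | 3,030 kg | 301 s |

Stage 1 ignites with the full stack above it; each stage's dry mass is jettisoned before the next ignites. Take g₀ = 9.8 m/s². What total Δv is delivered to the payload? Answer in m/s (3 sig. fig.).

Δv ≈ 13800 m/s

Ignition mass of stage 1 = 859,000+93,000 + 110,000+15,000 + 19,300+3,030 + 4,200 = 1,103,530 kg.
Stage 1: m₀ = 1,103,530 kg, m_f = 1,103,530 − 859,000 = 244,530 kg; Δv = 281×9.8×ln(4.513) = 2753.8×1.5069 ≈ 4150 m/s.
Stage 2: m₀ = 151,530 kg, m_f = 151,530 − 110,000 = 41,530 kg; Δv = 458×9.8×ln(3.649) = 4488.4×1.2944 ≈ 5810 m/s.
Stage 3: m₀ = 26,530 kg, m_f = 26,530 − 19,300 = 7,230 kg; Δv = 301×9.8×ln(3.669) = 2949.8×1.3000 ≈ 3835 m/s.
Total Δv = 4150 + 5810 + 3835 = 13795 m/s.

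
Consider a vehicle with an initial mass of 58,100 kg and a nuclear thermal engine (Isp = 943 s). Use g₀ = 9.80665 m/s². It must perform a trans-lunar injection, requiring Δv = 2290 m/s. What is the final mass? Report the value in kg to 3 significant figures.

v_e = Isp · g₀ = 943 × 9.80665 = 9247.7 m/s.
m₀/m_f = exp(Δv / v_e) = exp(2290 / 9247.7) = exp(0.2476) = 1.2810.
m_f = m₀ / 1.2810 = 58,100 / 1.2810 = 45,355.2 kg.

final mass ≈ 45400 kg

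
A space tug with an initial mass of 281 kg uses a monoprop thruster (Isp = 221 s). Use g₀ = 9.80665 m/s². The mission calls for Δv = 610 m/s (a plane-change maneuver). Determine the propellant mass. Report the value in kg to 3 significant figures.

v_e = Isp · g₀ = 221 × 9.80665 = 2167.3 m/s.
m₀/m_f = exp(Δv / v_e) = exp(610 / 2167.3) = exp(0.2815) = 1.3251.
m_f = 281 / 1.3251 = 212.059 kg, so propellant = m₀ − m_f = 281 − 212.059 = 68.941 kg.

propellant mass ≈ 68.9 kg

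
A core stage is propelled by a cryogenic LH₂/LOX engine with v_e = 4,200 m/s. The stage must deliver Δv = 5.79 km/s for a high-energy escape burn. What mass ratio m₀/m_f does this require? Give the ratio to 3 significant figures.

mass ratio ≈ 3.97

m₀/m_f = exp(Δv / v_e) = exp(5790 / 4200.0) = exp(1.3786) = 3.9692.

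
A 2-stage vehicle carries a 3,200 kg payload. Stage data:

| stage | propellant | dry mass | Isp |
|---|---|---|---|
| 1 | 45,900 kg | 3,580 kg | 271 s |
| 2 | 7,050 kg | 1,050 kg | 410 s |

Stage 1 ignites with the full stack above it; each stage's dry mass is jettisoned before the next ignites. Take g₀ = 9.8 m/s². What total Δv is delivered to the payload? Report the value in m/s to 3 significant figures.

Δv ≈ 7670 m/s

Ignition mass of stage 1 = 45,900+3,580 + 7,050+1,050 + 3,200 = 60,780 kg.
Stage 1: m₀ = 60,780 kg, m_f = 60,780 − 45,900 = 14,880 kg; Δv = 271×9.8×ln(4.085) = 2655.8×1.4072 ≈ 3737 m/s.
Stage 2: m₀ = 11,300 kg, m_f = 11,300 − 7,050 = 4,250 kg; Δv = 410×9.8×ln(2.659) = 4018.0×0.9779 ≈ 3929 m/s.
Total Δv = 3737 + 3929 = 7666 m/s.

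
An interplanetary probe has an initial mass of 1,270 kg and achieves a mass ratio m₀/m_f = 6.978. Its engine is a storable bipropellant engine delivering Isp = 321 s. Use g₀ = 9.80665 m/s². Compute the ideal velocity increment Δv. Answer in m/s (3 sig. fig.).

v_e = Isp · g₀ = 321 × 9.80665 = 3147.9 m/s.
Δv = v_e · ln(6.978) = 3147.9 × 1.9428 ≈ 6115.7 m/s.

Δv ≈ 6120 m/s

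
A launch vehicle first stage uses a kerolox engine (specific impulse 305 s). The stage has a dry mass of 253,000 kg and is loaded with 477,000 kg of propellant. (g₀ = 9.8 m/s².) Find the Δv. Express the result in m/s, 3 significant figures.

v_e = Isp · g₀ = 305 × 9.8 = 2989.0 m/s.
m₀ = m_dry + m_prop = 253,000 + 477,000 = 730,000 kg.
Δv = v_e · ln(m₀/m_f) = 2989.0 × ln(2.885) = 2989.0 × 1.0597 ≈ 3167.3 m/s.

Δv ≈ 3170 m/s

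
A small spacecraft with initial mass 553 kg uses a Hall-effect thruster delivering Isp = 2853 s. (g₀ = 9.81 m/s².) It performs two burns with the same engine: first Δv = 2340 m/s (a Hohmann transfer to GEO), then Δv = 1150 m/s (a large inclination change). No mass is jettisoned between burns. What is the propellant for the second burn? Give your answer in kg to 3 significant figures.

v_e = Isp · g₀ = 2853 × 9.81 = 27987.9 m/s.
After the first burn: m = 553 × exp(−2340/27987.9) = 553 × 0.91979 = 508.644 kg.
After the second burn: m = 508.644 × exp(−1150/27987.9) = 508.644 × 0.95974 = 488.166 kg.
Second-burn propellant = 508.644 − 488.166 = 20.478 kg.

propellant for the second burn ≈ 20.5 kg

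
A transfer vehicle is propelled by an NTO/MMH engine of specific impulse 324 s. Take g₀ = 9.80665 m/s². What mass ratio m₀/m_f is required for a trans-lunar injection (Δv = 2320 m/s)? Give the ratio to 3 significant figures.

v_e = Isp · g₀ = 324 × 9.80665 = 3177.4 m/s.
m₀/m_f = exp(Δv / v_e) = exp(2320 / 3177.4) = exp(0.7302) = 2.0754.

mass ratio ≈ 2.08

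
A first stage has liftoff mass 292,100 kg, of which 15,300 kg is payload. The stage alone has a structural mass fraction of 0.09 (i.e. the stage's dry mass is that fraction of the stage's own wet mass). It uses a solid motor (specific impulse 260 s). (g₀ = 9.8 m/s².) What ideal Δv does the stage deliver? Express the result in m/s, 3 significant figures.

Stage wet mass = m₀ − payload = 292,100 − 15,300 = 276,800 kg.
Stage dry mass = ε × stage wet mass = 0.09 × 276,800 = 24,912 kg.
Burnout mass m_f = stage dry + payload = 24,912 + 15,300 = 40,212 kg.
v_e = Isp · g₀ = 260 × 9.8 = 2548.0 m/s.
Using Δv = v_e ln(m₀/m_f): Δv = v_e · ln(292,100/40,212) = 2548.0 × ln(7.264) = 2548.0 × 1.9829 ≈ 5053 m/s.

Δv ≈ 5050 m/s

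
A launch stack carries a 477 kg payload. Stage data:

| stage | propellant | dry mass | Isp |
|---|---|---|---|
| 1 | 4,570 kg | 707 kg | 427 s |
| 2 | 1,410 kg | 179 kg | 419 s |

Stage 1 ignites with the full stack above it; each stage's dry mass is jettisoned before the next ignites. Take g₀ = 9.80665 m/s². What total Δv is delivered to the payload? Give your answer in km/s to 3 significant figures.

Δv ≈ 8.79 km/s

Ignition mass of stage 1 = 4,570+707 + 1,410+179 + 477 = 7,343 kg.
Stage 1: m₀ = 7,343 kg, m_f = 7,343 − 4,570 = 2,773 kg; Δv = 427×9.80665×ln(2.648) = 4187.4×0.9738 ≈ 4078 m/s.
Stage 2: m₀ = 2,066 kg, m_f = 2,066 − 1,410 = 656 kg; Δv = 419×9.80665×ln(3.149) = 4109.0×1.1472 ≈ 4714 m/s.
Total Δv = 4078 + 4714 = 8792 m/s.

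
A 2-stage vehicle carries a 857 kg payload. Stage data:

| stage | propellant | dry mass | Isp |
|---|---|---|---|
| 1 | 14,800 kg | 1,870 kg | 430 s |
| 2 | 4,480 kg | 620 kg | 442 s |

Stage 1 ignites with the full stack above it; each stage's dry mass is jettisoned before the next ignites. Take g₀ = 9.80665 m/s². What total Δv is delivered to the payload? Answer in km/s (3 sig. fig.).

Ignition mass of stage 1 = 14,800+1,870 + 4,480+620 + 857 = 22,627 kg.
Stage 1: m₀ = 22,627 kg, m_f = 22,627 − 14,800 = 7,827 kg; Δv = 430×9.80665×ln(2.891) = 4216.9×1.0616 ≈ 4476 m/s.
Stage 2: m₀ = 5,957 kg, m_f = 5,957 − 4,480 = 1,477 kg; Δv = 442×9.80665×ln(4.033) = 4334.5×1.3946 ≈ 6045 m/s.
Total Δv = 4476 + 6045 = 10521 m/s.

Δv ≈ 10.5 km/s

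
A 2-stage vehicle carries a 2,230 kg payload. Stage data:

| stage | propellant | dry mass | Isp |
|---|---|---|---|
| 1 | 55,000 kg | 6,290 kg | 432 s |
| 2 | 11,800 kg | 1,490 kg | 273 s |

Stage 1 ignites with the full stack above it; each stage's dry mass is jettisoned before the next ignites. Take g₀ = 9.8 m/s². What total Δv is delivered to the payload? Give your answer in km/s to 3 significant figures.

Δv ≈ 9.15 km/s

Ignition mass of stage 1 = 55,000+6,290 + 11,800+1,490 + 2,230 = 76,810 kg.
Stage 1: m₀ = 76,810 kg, m_f = 76,810 − 55,000 = 21,810 kg; Δv = 432×9.8×ln(3.522) = 4233.6×1.2590 ≈ 5330 m/s.
Stage 2: m₀ = 15,520 kg, m_f = 15,520 − 11,800 = 3,720 kg; Δv = 273×9.8×ln(4.172) = 2675.4×1.4284 ≈ 3822 m/s.
Total Δv = 5330 + 3822 = 9152 m/s.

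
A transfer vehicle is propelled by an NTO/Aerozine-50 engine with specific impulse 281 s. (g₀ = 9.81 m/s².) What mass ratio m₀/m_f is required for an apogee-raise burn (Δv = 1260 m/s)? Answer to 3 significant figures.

mass ratio ≈ 1.58

v_e = Isp · g₀ = 281 × 9.81 = 2756.6 m/s.
Rocket equation: m₀/m_f = exp(Δv / v_e) = exp(1260 / 2756.6) = exp(0.4571) = 1.5795.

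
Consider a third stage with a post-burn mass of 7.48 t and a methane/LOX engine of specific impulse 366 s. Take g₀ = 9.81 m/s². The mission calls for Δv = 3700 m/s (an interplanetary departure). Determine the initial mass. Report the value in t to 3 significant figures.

v_e = Isp · g₀ = 366 × 9.81 = 3590.5 m/s.
From the ideal rocket equation, m₀/m_f = exp(Δv / v_e) = exp(3700 / 3590.5) = exp(1.0305) = 2.8025.
m₀ = m_f × 2.8025 = 7.48 × 2.8025 = 20.9627 t.

initial mass ≈ 21.0 t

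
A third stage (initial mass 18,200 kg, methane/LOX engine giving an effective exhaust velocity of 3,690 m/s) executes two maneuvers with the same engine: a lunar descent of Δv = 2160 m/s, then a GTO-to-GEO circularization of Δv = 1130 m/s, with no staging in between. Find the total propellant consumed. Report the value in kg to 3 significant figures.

total propellant consumed ≈ 10700 kg

After the first burn: m = 18200 × exp(−2160/3690.0) = 18200 × 0.55690 = 10,135.6 kg.
After the second burn: m = 10,135.6 × exp(−1130/3690.0) = 10,135.6 × 0.73622 = 7,462.03 kg.
Total propellant = m₀ − m_final = 18200 − 7,462.03 = 10,737.97 kg.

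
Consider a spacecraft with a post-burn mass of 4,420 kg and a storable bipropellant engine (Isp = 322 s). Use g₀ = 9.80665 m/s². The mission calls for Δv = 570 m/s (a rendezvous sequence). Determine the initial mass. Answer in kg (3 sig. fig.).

initial mass ≈ 5290 kg

v_e = Isp · g₀ = 322 × 9.80665 = 3157.7 m/s.
m₀/m_f = exp(Δv / v_e) = exp(570 / 3157.7) = exp(0.1805) = 1.1978.
m₀ = m_f × 1.1978 = 4,420 × 1.1978 = 5,294.28 kg.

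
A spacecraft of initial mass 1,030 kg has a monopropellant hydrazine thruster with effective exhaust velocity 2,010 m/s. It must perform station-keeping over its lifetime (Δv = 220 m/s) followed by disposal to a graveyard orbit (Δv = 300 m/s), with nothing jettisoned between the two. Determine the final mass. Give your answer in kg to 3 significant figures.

After the first burn: m = 1030 × exp(−220/2010.0) = 1030 × 0.89632 = 923.21 kg.
After the second burn: m = 923.21 × exp(−300/2010.0) = 923.21 × 0.86135 = 795.207 kg.

final mass ≈ 795 kg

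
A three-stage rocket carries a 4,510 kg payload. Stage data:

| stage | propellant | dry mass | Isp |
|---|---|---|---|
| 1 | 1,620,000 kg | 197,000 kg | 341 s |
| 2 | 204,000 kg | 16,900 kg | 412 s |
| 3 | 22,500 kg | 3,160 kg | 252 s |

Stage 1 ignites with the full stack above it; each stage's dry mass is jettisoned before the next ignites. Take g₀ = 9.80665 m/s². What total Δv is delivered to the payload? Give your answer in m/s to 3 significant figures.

Ignition mass of stage 1 = 1,620,000+197,000 + 204,000+16,900 + 22,500+3,160 + 4,510 = 2,068,070 kg.
Stage 1: m₀ = 2,068,070 kg, m_f = 2,068,070 − 1,620,000 = 448,070 kg; Δv = 341×9.80665×ln(4.616) = 3344.1×1.5294 ≈ 5114 m/s.
Stage 2: m₀ = 251,070 kg, m_f = 251,070 − 204,000 = 47,070 kg; Δv = 412×9.80665×ln(5.334) = 4040.3×1.6741 ≈ 6764 m/s.
Stage 3: m₀ = 30,170 kg, m_f = 30,170 − 22,500 = 7,670 kg; Δv = 252×9.80665×ln(3.934) = 2471.3×1.3695 ≈ 3384 m/s.
Total Δv = 5114 + 6764 + 3384 = 15262 m/s.

Δv ≈ 15300 m/s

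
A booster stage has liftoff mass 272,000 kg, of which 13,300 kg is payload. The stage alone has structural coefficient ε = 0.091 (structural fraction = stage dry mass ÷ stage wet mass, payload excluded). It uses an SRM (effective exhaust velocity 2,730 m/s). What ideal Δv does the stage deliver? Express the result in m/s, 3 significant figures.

Δv ≈ 5460 m/s

Stage wet mass = m₀ − payload = 272,000 − 13,300 = 258,700 kg.
Stage dry mass = ε × stage wet mass = 0.091 × 258,700 = 23,541.7 kg.
Burnout mass m_f = stage dry + payload = 23,541.7 + 13,300 = 36,841.7 kg.
Δv = v_e · ln(272,000/36,841.7) = 2730.0 × ln(7.383) = 2730.0 × 1.9992 ≈ 5458 m/s.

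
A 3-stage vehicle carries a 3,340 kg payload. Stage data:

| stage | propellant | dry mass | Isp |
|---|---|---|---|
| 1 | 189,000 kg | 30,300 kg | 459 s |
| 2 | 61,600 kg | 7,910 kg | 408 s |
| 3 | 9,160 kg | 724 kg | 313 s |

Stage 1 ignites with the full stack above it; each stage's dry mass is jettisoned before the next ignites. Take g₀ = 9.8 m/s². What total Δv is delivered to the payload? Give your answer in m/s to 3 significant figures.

Δv ≈ 13500 m/s

Ignition mass of stage 1 = 189,000+30,300 + 61,600+7,910 + 9,160+724 + 3,340 = 302,034 kg.
Stage 1: m₀ = 302,034 kg, m_f = 302,034 − 189,000 = 113,034 kg; Δv = 459×9.8×ln(2.672) = 4498.2×0.9829 ≈ 4421 m/s.
Stage 2: m₀ = 82,734 kg, m_f = 82,734 − 61,600 = 21,134 kg; Δv = 408×9.8×ln(3.915) = 3998.4×1.3647 ≈ 5457 m/s.
Stage 3: m₀ = 13,224 kg, m_f = 13,224 − 9,160 = 4,064 kg; Δv = 313×9.8×ln(3.254) = 3067.4×1.1799 ≈ 3619 m/s.
Total Δv = 4421 + 5457 + 3619 = 13497 m/s.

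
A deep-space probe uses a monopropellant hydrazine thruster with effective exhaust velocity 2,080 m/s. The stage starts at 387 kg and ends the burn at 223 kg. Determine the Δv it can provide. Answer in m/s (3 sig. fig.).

Using Δv = v_e ln(m₀/m_f): Δv = v_e · ln(m₀/m_f) = 2080.0 × ln(1.735) = 2080.0 × 0.5513 ≈ 1146.6 m/s.

Δv ≈ 1150 m/s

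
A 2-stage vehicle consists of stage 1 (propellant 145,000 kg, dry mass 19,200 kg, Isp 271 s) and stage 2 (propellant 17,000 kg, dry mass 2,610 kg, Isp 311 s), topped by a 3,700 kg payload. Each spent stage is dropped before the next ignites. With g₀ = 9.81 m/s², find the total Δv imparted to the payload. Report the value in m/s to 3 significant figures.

Δv ≈ 7930 m/s

Ignition mass of stage 1 = 145,000+19,200 + 17,000+2,610 + 3,700 = 187,510 kg.
Stage 1: m₀ = 187,510 kg, m_f = 187,510 − 145,000 = 42,510 kg; Δv = 271×9.81×ln(4.411) = 2658.5×1.4841 ≈ 3945 m/s.
Stage 2: m₀ = 23,310 kg, m_f = 23,310 − 17,000 = 6,310 kg; Δv = 311×9.81×ln(3.694) = 3050.9×1.3067 ≈ 3987 m/s.
Total Δv = 3945 + 3987 = 7932 m/s.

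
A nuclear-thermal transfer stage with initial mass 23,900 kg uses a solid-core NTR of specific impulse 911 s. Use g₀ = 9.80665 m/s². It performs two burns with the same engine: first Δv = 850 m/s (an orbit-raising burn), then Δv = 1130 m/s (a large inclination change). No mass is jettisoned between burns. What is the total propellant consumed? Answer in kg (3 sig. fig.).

v_e = Isp · g₀ = 911 × 9.80665 = 8933.9 m/s.
After the first burn: m = 23900 × exp(−850/8933.9) = 23900 × 0.90924 = 21,730.8 kg.
After the second burn: m = 21,730.8 × exp(−1130/8933.9) = 21,730.8 × 0.88119 = 19,149 kg.
Total propellant = m₀ − m_final = 23900 − 19,149 = 4,751 kg.

total propellant consumed ≈ 4750 kg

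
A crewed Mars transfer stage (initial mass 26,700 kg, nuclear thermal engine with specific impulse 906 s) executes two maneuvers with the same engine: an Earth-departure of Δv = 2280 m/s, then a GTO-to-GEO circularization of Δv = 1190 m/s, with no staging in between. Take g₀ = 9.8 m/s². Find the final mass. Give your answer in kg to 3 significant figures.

final mass ≈ 18100 kg

v_e = Isp · g₀ = 906 × 9.8 = 8878.8 m/s.
After the first burn: m = 26700 × exp(−2280/8878.8) = 26700 × 0.77353 = 20,653.3 kg.
After the second burn: m = 20,653.3 × exp(−1190/8878.8) = 20,653.3 × 0.87457 = 18,062.8 kg.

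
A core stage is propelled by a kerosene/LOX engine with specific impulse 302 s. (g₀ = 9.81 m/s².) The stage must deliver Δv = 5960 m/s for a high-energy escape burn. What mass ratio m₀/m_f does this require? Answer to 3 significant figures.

v_e = Isp · g₀ = 302 × 9.81 = 2962.6 m/s.
m₀/m_f = exp(Δv / v_e) = exp(5960 / 2962.6) = exp(2.0117) = 7.4763.

mass ratio ≈ 7.48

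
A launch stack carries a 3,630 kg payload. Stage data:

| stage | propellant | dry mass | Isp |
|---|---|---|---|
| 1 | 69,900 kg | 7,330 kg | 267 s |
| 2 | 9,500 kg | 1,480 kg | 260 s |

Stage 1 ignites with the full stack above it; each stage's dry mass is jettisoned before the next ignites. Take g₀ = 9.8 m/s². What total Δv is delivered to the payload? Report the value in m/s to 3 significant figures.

Ignition mass of stage 1 = 69,900+7,330 + 9,500+1,480 + 3,630 = 91,840 kg.
Stage 1: m₀ = 91,840 kg, m_f = 91,840 − 69,900 = 21,940 kg; Δv = 267×9.8×ln(4.186) = 2616.6×1.4317 ≈ 3746 m/s.
Stage 2: m₀ = 14,610 kg, m_f = 14,610 − 9,500 = 5,110 kg; Δv = 260×9.8×ln(2.859) = 2548.0×1.0505 ≈ 2677 m/s.
Total Δv = 3746 + 2677 = 6423 m/s.

Δv ≈ 6420 m/s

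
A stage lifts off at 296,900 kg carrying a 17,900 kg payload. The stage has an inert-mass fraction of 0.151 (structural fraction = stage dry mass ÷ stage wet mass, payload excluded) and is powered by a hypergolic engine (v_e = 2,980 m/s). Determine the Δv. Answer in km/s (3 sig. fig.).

Δv ≈ 4.76 km/s

Stage wet mass = m₀ − payload = 296,900 − 17,900 = 279,000 kg.
Stage dry mass = ε × stage wet mass = 0.151 × 279,000 = 42,129 kg.
Burnout mass m_f = stage dry + payload = 42,129 + 17,900 = 60,029 kg.
Using Δv = v_e ln(m₀/m_f): Δv = v_e · ln(296,900/60,029) = 2980.0 × ln(4.946) = 2980.0 × 1.5986 ≈ 4764 m/s.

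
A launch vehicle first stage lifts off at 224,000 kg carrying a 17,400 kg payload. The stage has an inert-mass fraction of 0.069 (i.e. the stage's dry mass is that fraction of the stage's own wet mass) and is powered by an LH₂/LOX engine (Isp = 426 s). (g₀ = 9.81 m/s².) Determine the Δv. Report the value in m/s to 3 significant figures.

Δv ≈ 8180 m/s

Stage wet mass = m₀ − payload = 224,000 − 17,400 = 206,600 kg.
Stage dry mass = ε × stage wet mass = 0.069 × 206,600 = 14,255.4 kg.
Burnout mass m_f = stage dry + payload = 14,255.4 + 17,400 = 31,655.4 kg.
v_e = Isp · g₀ = 426 × 9.81 = 4179.1 m/s.
Δv = v_e · ln(224,000/31,655.4) = 4179.1 × ln(7.076) = 4179.1 × 1.9567 ≈ 8177 m/s.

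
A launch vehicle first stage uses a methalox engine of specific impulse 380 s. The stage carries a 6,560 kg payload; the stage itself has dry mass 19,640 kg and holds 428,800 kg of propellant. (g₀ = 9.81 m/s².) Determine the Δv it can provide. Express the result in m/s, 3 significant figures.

Δv ≈ 10600 m/s

v_e = Isp · g₀ = 380 × 9.81 = 3727.8 m/s.
m₀ = payload + dry + propellant = 6,560 + 19,640 + 428,800 = 455,000 kg.
m_f = payload + dry = 6,560 + 19,640 = 26,200 kg.
Rocket equation: Δv = v_e · ln(m₀/m_f) = 3727.8 × ln(17.37) = 3727.8 × 2.8545 ≈ 10641.1 m/s.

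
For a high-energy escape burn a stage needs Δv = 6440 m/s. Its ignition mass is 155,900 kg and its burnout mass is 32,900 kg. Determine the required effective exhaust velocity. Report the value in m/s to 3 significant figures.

v_e ≈ 4140 m/s

ln(m₀/m_f) = ln(155900/32900) = ln(4.739) = 1.5557.
v_e = Δv / ln(m₀/m_f) = 6440 / 1.5557 = 4139.5 m/s.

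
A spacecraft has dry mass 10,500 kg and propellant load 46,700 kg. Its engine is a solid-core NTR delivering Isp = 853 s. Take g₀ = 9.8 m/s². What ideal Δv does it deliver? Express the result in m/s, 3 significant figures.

v_e = Isp · g₀ = 853 × 9.8 = 8359.4 m/s.
m₀ = m_dry + m_prop = 10,500 + 46,700 = 57,200 kg.
By the Tsiolkovsky rocket equation, Δv = v_e · ln(m₀/m_f) = 8359.4 × ln(5.448) = 8359.4 × 1.6952 ≈ 14170.7 m/s.

Δv ≈ 14200 m/s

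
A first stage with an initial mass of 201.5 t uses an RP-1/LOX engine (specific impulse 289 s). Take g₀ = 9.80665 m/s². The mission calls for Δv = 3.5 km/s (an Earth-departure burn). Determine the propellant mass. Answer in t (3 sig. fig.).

v_e = Isp · g₀ = 289 × 9.80665 = 2834.1 m/s.
From the ideal rocket equation, m₀/m_f = exp(Δv / v_e) = exp(3500 / 2834.1) = exp(1.2350) = 3.4382.
m_f = 201.5 / 3.4382 = 58.6062 t, so propellant = m₀ − m_f = 201.5 − 58.6062 = 142.8938 t.

propellant mass ≈ 143 t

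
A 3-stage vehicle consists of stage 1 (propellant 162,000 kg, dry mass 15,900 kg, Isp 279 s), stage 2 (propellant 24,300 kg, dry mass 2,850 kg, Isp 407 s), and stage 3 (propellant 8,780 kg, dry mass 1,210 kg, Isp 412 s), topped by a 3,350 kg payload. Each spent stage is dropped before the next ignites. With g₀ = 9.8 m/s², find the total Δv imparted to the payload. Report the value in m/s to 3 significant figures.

Δv ≈ 11700 m/s

Ignition mass of stage 1 = 162,000+15,900 + 24,300+2,850 + 8,780+1,210 + 3,350 = 218,390 kg.
Stage 1: m₀ = 218,390 kg, m_f = 218,390 − 162,000 = 56,390 kg; Δv = 279×9.8×ln(3.873) = 2734.2×1.3540 ≈ 3702 m/s.
Stage 2: m₀ = 40,490 kg, m_f = 40,490 − 24,300 = 16,190 kg; Δv = 407×9.8×ln(2.501) = 3988.6×0.9167 ≈ 3656 m/s.
Stage 3: m₀ = 13,340 kg, m_f = 13,340 − 8,780 = 4,560 kg; Δv = 412×9.8×ln(2.925) = 4037.6×1.0734 ≈ 4334 m/s.
Total Δv = 3702 + 3656 + 4334 = 11692 m/s.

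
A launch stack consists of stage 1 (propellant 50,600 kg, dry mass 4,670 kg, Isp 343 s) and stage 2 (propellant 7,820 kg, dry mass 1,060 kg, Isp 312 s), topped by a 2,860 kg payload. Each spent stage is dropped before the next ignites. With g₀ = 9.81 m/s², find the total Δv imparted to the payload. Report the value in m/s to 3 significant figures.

Ignition mass of stage 1 = 50,600+4,670 + 7,820+1,060 + 2,860 = 67,010 kg.
Stage 1: m₀ = 67,010 kg, m_f = 67,010 − 50,600 = 16,410 kg; Δv = 343×9.81×ln(4.083) = 3364.8×1.4070 ≈ 4734 m/s.
Stage 2: m₀ = 11,740 kg, m_f = 11,740 − 7,820 = 3,920 kg; Δv = 312×9.81×ln(2.995) = 3060.7×1.0969 ≈ 3357 m/s.
Total Δv = 4734 + 3357 = 8091 m/s.

Δv ≈ 8090 m/s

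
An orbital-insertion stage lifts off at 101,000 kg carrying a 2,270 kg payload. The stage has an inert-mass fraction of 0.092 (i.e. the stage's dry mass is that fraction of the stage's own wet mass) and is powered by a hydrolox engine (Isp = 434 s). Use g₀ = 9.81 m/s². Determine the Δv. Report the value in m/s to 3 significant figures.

Δv ≈ 9310 m/s

Stage wet mass = m₀ − payload = 101,000 − 2,270 = 98,730 kg.
Stage dry mass = ε × stage wet mass = 0.092 × 98,730 = 9,083.16 kg.
Burnout mass m_f = stage dry + payload = 9,083.16 + 2,270 = 11,353.16 kg.
v_e = Isp · g₀ = 434 × 9.81 = 4257.5 m/s.
By the Tsiolkovsky rocket equation, Δv = v_e · ln(101,000/11,353.16) = 4257.5 × ln(8.896) = 4257.5 × 2.1856 ≈ 9305 m/s.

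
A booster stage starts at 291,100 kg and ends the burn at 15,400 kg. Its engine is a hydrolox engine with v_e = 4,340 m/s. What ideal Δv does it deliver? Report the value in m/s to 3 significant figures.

Δv ≈ 12800 m/s

Using Δv = v_e ln(m₀/m_f): Δv = v_e · ln(m₀/m_f) = 4340.0 × ln(18.9) = 4340.0 × 2.9393 ≈ 12756.6 m/s.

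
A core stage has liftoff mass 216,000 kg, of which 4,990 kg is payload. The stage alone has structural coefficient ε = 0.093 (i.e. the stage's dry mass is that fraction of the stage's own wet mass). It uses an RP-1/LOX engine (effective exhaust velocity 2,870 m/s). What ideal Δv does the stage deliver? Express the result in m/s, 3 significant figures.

Stage wet mass = m₀ − payload = 216,000 − 4,990 = 211,010 kg.
Stage dry mass = ε × stage wet mass = 0.093 × 211,010 = 19,623.9 kg.
Burnout mass m_f = stage dry + payload = 19,623.9 + 4,990 = 24,613.9 kg.
Δv = v_e · ln(216,000/24,613.9) = 2870.0 × ln(8.776) = 2870.0 × 2.1720 ≈ 6234 m/s.

Δv ≈ 6230 m/s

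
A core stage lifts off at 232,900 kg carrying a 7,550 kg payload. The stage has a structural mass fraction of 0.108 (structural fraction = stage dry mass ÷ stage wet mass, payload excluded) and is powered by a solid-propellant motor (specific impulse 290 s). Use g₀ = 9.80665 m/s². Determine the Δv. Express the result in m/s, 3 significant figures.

Δv ≈ 5650 m/s

Stage wet mass = m₀ − payload = 232,900 − 7,550 = 225,350 kg.
Stage dry mass = ε × stage wet mass = 0.108 × 225,350 = 24,337.8 kg.
Burnout mass m_f = stage dry + payload = 24,337.8 + 7,550 = 31,887.8 kg.
v_e = Isp · g₀ = 290 × 9.80665 = 2843.9 m/s.
Using Δv = v_e ln(m₀/m_f): Δv = v_e · ln(232,900/31,887.8) = 2843.9 × ln(7.304) = 2843.9 × 1.9884 ≈ 5655 m/s.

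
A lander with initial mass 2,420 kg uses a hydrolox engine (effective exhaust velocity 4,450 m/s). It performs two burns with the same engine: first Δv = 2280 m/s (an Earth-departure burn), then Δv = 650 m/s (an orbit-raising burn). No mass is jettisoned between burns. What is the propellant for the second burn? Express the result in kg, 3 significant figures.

After the first burn: m = 2420 × exp(−2280/4450.0) = 2420 × 0.59908 = 1,449.77 kg.
After the second burn: m = 1,449.77 × exp(−650/4450.0) = 1,449.77 × 0.86410 = 1,252.75 kg.
Second-burn propellant = 1,449.77 − 1,252.75 = 197.02 kg.

propellant for the second burn ≈ 197 kg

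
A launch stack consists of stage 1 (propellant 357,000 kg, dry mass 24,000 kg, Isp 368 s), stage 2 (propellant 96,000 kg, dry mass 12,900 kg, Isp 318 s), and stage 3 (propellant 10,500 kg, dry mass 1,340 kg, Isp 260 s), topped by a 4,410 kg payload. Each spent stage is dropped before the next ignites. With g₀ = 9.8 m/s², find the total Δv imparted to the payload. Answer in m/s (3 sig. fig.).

Δv ≈ 11600 m/s

Ignition mass of stage 1 = 357,000+24,000 + 96,000+12,900 + 10,500+1,340 + 4,410 = 506,150 kg.
Stage 1: m₀ = 506,150 kg, m_f = 506,150 − 357,000 = 149,150 kg; Δv = 368×9.8×ln(3.394) = 3606.4×1.2219 ≈ 4407 m/s.
Stage 2: m₀ = 125,150 kg, m_f = 125,150 − 96,000 = 29,150 kg; Δv = 318×9.8×ln(4.293) = 3116.4×1.4571 ≈ 4541 m/s.
Stage 3: m₀ = 16,250 kg, m_f = 16,250 − 10,500 = 5,750 kg; Δv = 260×9.8×ln(2.826) = 2548.0×1.0389 ≈ 2647 m/s.
Total Δv = 4407 + 4541 + 2647 = 11595 m/s.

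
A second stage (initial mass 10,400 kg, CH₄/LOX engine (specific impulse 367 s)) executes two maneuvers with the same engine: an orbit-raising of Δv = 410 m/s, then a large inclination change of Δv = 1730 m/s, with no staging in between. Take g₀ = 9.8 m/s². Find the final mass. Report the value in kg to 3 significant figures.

final mass ≈ 5740 kg

v_e = Isp · g₀ = 367 × 9.8 = 3596.6 m/s.
After the first burn: m = 10400 × exp(−410/3596.6) = 10400 × 0.89226 = 9,279.5 kg.
After the second burn: m = 9,279.5 × exp(−1730/3596.6) = 9,279.5 × 0.61816 = 5,736.22 kg.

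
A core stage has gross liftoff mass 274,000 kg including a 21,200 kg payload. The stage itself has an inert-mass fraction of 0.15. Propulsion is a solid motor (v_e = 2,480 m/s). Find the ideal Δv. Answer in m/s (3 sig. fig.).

Δv ≈ 3800 m/s

Stage wet mass = m₀ − payload = 274,000 − 21,200 = 252,800 kg.
Stage dry mass = ε × stage wet mass = 0.15 × 252,800 = 37,920 kg.
Burnout mass m_f = stage dry + payload = 37,920 + 21,200 = 59,120 kg.
Δv = v_e · ln(274,000/59,120) = 2480.0 × ln(4.635) = 2480.0 × 1.5336 ≈ 3803 m/s.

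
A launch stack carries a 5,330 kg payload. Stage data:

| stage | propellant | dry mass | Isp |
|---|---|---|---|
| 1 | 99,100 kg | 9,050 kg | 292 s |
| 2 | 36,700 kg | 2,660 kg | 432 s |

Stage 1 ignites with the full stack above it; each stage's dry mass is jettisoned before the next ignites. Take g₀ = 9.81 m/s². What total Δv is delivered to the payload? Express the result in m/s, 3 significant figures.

Δv ≈ 10300 m/s

Ignition mass of stage 1 = 99,100+9,050 + 36,700+2,660 + 5,330 = 152,840 kg.
Stage 1: m₀ = 152,840 kg, m_f = 152,840 − 99,100 = 53,740 kg; Δv = 292×9.81×ln(2.844) = 2864.5×1.0452 ≈ 2994 m/s.
Stage 2: m₀ = 44,690 kg, m_f = 44,690 − 36,700 = 7,990 kg; Δv = 432×9.81×ln(5.593) = 4237.9×1.7216 ≈ 7296 m/s.
Total Δv = 2994 + 7296 = 10290 m/s.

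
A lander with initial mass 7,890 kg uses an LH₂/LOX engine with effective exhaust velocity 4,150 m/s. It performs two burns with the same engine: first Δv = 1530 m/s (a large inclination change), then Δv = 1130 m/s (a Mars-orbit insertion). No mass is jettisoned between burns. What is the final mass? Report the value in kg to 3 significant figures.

final mass ≈ 4160 kg

After the first burn: m = 7890 × exp(−1530/4150.0) = 7890 × 0.69165 = 5,457.12 kg.
After the second burn: m = 5,457.12 × exp(−1130/4150.0) = 5,457.12 × 0.76163 = 4,156.31 kg.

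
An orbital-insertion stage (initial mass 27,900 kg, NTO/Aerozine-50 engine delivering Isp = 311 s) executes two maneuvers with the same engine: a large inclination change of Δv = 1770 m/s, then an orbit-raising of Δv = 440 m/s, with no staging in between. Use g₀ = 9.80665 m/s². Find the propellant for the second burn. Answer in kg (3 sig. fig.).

propellant for the second burn ≈ 2100 kg

v_e = Isp · g₀ = 311 × 9.80665 = 3049.9 m/s.
After the first burn: m = 27900 × exp(−1770/3049.9) = 27900 × 0.55970 = 15,615.6 kg.
After the second burn: m = 15,615.6 × exp(−440/3049.9) = 15,615.6 × 0.86566 = 13,517.8 kg.
Second-burn propellant = 15,615.6 − 13,517.8 = 2,097.8 kg.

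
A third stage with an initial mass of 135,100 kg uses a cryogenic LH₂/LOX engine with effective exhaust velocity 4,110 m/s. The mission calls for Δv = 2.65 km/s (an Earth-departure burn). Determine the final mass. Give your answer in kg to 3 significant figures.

From the ideal rocket equation, m₀/m_f = exp(Δv / v_e) = exp(2650 / 4110.0) = exp(0.6448) = 1.9055.
m_f = m₀ / 1.9055 = 135,100 / 1.9055 = 70,900 kg.

final mass ≈ 70900 kg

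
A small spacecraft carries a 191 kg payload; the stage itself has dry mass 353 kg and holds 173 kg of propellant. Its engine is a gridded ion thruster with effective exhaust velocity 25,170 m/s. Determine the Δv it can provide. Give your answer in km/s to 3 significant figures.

m₀ = payload + dry + propellant = 191 + 353 + 173 = 717 kg.
m_f = payload + dry = 191 + 353 = 544 kg.
Δv = v_e · ln(m₀/m_f) = 25170.0 × ln(1.318) = 25170.0 × 0.2761 ≈ 6950.1 m/s.

Δv ≈ 6.95 km/s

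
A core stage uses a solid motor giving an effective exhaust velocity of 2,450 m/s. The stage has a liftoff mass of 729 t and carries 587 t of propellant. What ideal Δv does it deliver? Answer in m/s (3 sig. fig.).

Δv ≈ 4010 m/s

m_f = m₀ − m_prop = 729 − 587 = 142 t.
Using Δv = v_e ln(m₀/m_f): Δv = v_e · ln(m₀/m_f) = 2450.0 × ln(5.134) = 2450.0 × 1.6358 ≈ 4007.8 m/s.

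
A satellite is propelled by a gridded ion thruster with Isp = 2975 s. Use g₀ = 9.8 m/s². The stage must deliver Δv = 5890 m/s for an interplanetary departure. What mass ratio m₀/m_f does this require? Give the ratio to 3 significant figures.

v_e = Isp · g₀ = 2975 × 9.8 = 29155.0 m/s.
m₀/m_f = exp(Δv / v_e) = exp(5890 / 29155.0) = exp(0.2020) = 1.2239.

mass ratio ≈ 1.22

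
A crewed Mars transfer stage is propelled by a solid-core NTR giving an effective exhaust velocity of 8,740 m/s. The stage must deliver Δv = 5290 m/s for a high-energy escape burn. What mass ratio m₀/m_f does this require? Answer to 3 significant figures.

mass ratio ≈ 1.83

By the Tsiolkovsky rocket equation, m₀/m_f = exp(Δv / v_e) = exp(5290 / 8740.0) = exp(0.6053) = 1.8317.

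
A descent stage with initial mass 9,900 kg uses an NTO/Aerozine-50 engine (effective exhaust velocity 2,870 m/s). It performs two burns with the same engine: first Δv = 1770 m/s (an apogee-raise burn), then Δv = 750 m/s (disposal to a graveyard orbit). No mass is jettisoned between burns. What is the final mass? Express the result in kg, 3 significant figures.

After the first burn: m = 9900 × exp(−1770/2870.0) = 9900 × 0.53971 = 5,343.13 kg.
After the second burn: m = 5,343.13 × exp(−750/2870.0) = 5,343.13 × 0.77003 = 4,114.37 kg.

final mass ≈ 4110 kg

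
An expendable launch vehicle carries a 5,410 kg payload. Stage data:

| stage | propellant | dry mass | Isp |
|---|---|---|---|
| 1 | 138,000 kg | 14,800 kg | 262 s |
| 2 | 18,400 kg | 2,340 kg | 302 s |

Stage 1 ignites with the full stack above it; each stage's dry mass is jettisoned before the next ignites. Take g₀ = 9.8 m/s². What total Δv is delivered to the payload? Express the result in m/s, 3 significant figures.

Δv ≈ 7390 m/s

Ignition mass of stage 1 = 138,000+14,800 + 18,400+2,340 + 5,410 = 178,950 kg.
Stage 1: m₀ = 178,950 kg, m_f = 178,950 − 138,000 = 40,950 kg; Δv = 262×9.8×ln(4.37) = 2567.6×1.4748 ≈ 3787 m/s.
Stage 2: m₀ = 26,150 kg, m_f = 26,150 − 18,400 = 7,750 kg; Δv = 302×9.8×ln(3.374) = 2959.6×1.2162 ≈ 3599 m/s.
Total Δv = 3787 + 3599 = 7386 m/s.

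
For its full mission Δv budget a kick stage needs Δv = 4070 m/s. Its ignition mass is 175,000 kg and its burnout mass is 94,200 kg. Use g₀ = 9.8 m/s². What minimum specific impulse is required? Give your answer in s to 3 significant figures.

ln(m₀/m_f) = ln(175000/94200) = ln(1.858) = 0.6194.
From the ideal rocket equation, v_e = Δv / ln(m₀/m_f) = 4070 / 0.6194 = 6571.2 m/s.
Isp = v_e / g₀ = 6571.2 / 9.8 = 670.5 s.

Isp ≈ 671 s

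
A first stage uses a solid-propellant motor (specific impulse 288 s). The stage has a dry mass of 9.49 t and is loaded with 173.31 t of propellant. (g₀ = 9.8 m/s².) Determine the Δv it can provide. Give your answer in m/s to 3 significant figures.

Δv ≈ 8350 m/s

v_e = Isp · g₀ = 288 × 9.8 = 2822.4 m/s.
m₀ = m_dry + m_prop = 9.49 + 173.31 = 182.8 t.
By the Tsiolkovsky rocket equation, Δv = v_e · ln(m₀/m_f) = 2822.4 × ln(19.26) = 2822.4 × 2.9582 ≈ 8349.1 m/s.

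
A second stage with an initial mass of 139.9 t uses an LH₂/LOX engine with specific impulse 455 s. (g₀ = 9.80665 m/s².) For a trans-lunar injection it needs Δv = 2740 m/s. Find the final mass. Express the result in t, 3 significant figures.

final mass ≈ 75.7 t

v_e = Isp · g₀ = 455 × 9.80665 = 4462.0 m/s.
From the ideal rocket equation, m₀/m_f = exp(Δv / v_e) = exp(2740 / 4462.0) = exp(0.6141) = 1.8479.
m_f = m₀ / 1.8479 = 139.9 / 1.8479 = 75.7076 t.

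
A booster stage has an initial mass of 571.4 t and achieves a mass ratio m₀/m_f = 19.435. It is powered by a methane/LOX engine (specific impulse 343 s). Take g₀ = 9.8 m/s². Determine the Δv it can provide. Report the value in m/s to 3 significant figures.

Δv ≈ 9970 m/s

v_e = Isp · g₀ = 343 × 9.8 = 3361.4 m/s.
Rocket equation: Δv = v_e · ln(19.435) = 3361.4 × 2.9671 ≈ 9973.5 m/s.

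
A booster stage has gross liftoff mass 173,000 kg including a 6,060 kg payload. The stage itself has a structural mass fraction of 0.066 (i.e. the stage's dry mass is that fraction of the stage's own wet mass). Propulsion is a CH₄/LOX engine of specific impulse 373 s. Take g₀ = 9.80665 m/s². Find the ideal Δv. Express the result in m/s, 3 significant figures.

Stage wet mass = m₀ − payload = 173,000 − 6,060 = 166,940 kg.
Stage dry mass = ε × stage wet mass = 0.066 × 166,940 = 11,018 kg.
Burnout mass m_f = stage dry + payload = 11,018 + 6,060 = 17,078 kg.
v_e = Isp · g₀ = 373 × 9.80665 = 3657.9 m/s.
By the Tsiolkovsky rocket equation, Δv = v_e · ln(173,000/17,078) = 3657.9 × ln(10.13) = 3657.9 × 2.3155 ≈ 8470 m/s.

Δv ≈ 8470 m/s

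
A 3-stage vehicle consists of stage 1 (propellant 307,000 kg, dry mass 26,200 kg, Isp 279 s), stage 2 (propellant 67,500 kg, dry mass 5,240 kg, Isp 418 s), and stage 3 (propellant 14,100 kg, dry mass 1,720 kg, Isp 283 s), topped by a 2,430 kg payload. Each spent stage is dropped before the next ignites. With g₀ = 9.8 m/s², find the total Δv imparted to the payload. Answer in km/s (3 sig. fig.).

Ignition mass of stage 1 = 307,000+26,200 + 67,500+5,240 + 14,100+1,720 + 2,430 = 424,190 kg.
Stage 1: m₀ = 424,190 kg, m_f = 424,190 − 307,000 = 117,190 kg; Δv = 279×9.8×ln(3.62) = 2734.2×1.2864 ≈ 3517 m/s.
Stage 2: m₀ = 90,990 kg, m_f = 90,990 − 67,500 = 23,490 kg; Δv = 418×9.8×ln(3.874) = 4096.4×1.3542 ≈ 5547 m/s.
Stage 3: m₀ = 18,250 kg, m_f = 18,250 − 14,100 = 4,150 kg; Δv = 283×9.8×ln(4.398) = 2773.4×1.4811 ≈ 4108 m/s.
Total Δv = 3517 + 5547 + 4108 = 13172 m/s.

Δv ≈ 13.2 km/s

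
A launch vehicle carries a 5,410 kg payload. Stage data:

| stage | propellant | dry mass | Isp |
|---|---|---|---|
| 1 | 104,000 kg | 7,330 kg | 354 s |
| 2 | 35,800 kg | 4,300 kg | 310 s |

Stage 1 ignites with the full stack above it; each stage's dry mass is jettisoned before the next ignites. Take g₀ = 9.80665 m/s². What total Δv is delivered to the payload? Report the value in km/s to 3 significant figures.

Δv ≈ 8.47 km/s

Ignition mass of stage 1 = 104,000+7,330 + 35,800+4,300 + 5,410 = 156,840 kg.
Stage 1: m₀ = 156,840 kg, m_f = 156,840 − 104,000 = 52,840 kg; Δv = 354×9.80665×ln(2.968) = 3471.6×1.0880 ≈ 3777 m/s.
Stage 2: m₀ = 45,510 kg, m_f = 45,510 − 35,800 = 9,710 kg; Δv = 310×9.80665×ln(4.687) = 3040.1×1.5448 ≈ 4696 m/s.
Total Δv = 3777 + 4696 = 8473 m/s.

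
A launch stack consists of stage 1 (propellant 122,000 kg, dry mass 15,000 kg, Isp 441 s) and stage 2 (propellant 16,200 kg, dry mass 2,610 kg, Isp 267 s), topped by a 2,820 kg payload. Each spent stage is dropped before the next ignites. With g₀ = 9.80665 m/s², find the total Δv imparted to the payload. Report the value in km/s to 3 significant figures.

Ignition mass of stage 1 = 122,000+15,000 + 16,200+2,610 + 2,820 = 158,630 kg.
Stage 1: m₀ = 158,630 kg, m_f = 158,630 − 122,000 = 36,630 kg; Δv = 441×9.80665×ln(4.331) = 4324.7×1.4657 ≈ 6339 m/s.
Stage 2: m₀ = 21,630 kg, m_f = 21,630 − 16,200 = 5,430 kg; Δv = 267×9.80665×ln(3.983) = 2618.4×1.3821 ≈ 3619 m/s.
Total Δv = 6339 + 3619 = 9958 m/s.

Δv ≈ 9.96 km/s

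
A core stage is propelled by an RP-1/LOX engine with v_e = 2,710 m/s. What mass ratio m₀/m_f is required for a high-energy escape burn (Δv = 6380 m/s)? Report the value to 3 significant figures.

From the ideal rocket equation, m₀/m_f = exp(Δv / v_e) = exp(6380 / 2710.0) = exp(2.3542) = 10.5302.

mass ratio ≈ 10.5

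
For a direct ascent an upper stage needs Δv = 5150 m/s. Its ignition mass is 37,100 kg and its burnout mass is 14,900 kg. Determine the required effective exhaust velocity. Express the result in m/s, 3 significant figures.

ln(m₀/m_f) = ln(37100/14900) = ln(2.49) = 0.9123.
From the ideal rocket equation, v_e = Δv / ln(m₀/m_f) = 5150 / 0.9123 = 5645.3 m/s.

v_e ≈ 5650 m/s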